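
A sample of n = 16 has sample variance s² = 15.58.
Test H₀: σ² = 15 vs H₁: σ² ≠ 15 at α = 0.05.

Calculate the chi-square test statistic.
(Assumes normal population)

Answer: χ² = 15.5800, fail to reject H₀

Derivation:
df = n - 1 = 15
χ² = (n-1)s²/σ₀² = 15×15.58/15 = 15.5800
Critical values: χ²_{0.975,15} = 6.262, χ²_{0.025,15} = 27.488
Rejection region: χ² < 6.262 or χ² > 27.488
Decision: fail to reject H₀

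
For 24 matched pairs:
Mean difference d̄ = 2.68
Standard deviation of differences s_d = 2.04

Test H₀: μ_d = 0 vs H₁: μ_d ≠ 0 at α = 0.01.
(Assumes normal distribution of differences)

Answer: t = 6.4361, reject H₀

Derivation:
df = n - 1 = 23
SE = s_d/√n = 2.04/√24 = 0.4164
t = d̄/SE = 2.68/0.4164 = 6.4361
Critical value: t_{0.005,23} = ±2.807
p-value < 0.0001
Decision: reject H₀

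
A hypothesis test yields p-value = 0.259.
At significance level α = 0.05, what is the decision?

Compare p-value to α:
0.259 ≥ 0.05
Decision: fail to reject H₀

Answer: fail to reject H₀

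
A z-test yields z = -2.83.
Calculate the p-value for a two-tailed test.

Answer: p-value ≈ 0.0047

Derivation:
For z = -2.83:
p = 2×P(Z > |-2.83|) = 2×(1 - Φ(2.83)) = 0.0047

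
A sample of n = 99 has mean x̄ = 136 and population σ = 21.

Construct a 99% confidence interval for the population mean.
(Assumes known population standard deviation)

Confidence level: 99%, α = 0.01
z_0.005 = 2.576
SE = σ/√n = 21/√99 = 2.1106
Margin of error = 2.576 × 2.1106 = 5.4369
CI: x̄ ± margin = 136 ± 5.4369
CI: (130.5631, 141.4369)

Answer: (130.5631, 141.4369)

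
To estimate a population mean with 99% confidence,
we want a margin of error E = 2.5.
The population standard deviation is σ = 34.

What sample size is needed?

Answer: n = 1228

Derivation:
z_0.005 = 2.576
n = (z×σ/E)² = (2.576×34/2.5)²
n = 1227.3531
Round up: n = 1228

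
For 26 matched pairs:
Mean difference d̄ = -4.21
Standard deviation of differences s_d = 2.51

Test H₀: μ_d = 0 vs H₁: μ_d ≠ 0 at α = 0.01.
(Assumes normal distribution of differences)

Answer: t = -8.5517, reject H₀

Derivation:
df = n - 1 = 25
SE = s_d/√n = 2.51/√26 = 0.4923
t = d̄/SE = -4.21/0.4923 = -8.5517
Critical value: t_{0.005,25} = ±2.787
p-value < 0.0001
Decision: reject H₀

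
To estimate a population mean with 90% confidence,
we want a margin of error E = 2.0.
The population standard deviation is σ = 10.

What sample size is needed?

Answer: n = 68

Derivation:
z_0.05 = 1.645
n = (z×σ/E)² = (1.645×10/2.0)²
n = 67.6506
Round up: n = 68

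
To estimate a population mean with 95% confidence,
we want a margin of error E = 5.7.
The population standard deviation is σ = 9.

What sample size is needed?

z_0.025 = 1.960
n = (z×σ/E)² = (1.960×9/5.7)²
n = 9.5774
Round up: n = 10

Answer: n = 10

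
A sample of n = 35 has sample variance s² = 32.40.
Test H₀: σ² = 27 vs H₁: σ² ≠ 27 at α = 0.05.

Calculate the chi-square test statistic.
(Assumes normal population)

df = n - 1 = 34
χ² = (n-1)s²/σ₀² = 34×32.40/27 = 40.8000
Critical values: χ²_{0.975,34} = 19.806, χ²_{0.025,34} = 51.966
Rejection region: χ² < 19.806 or χ² > 51.966
Decision: fail to reject H₀

Answer: χ² = 40.8000, fail to reject H₀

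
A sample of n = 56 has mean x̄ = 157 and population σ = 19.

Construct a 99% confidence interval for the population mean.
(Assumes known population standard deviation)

Answer: (150.4595, 163.5405)

Derivation:
Confidence level: 99%, α = 0.01
z_0.005 = 2.576
SE = σ/√n = 19/√56 = 2.5390
Margin of error = 2.576 × 2.5390 = 6.5405
CI: x̄ ± margin = 157 ± 6.5405
CI: (150.4595, 163.5405)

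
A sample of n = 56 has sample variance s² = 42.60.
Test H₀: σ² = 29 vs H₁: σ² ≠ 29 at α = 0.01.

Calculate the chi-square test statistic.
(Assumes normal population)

Answer: χ² = 80.7931, fail to reject H₀

Derivation:
df = n - 1 = 55
χ² = (n-1)s²/σ₀² = 55×42.60/29 = 80.7931
Critical values: χ²_{0.995,55} = 31.735, χ²_{0.005,55} = 85.749
Rejection region: χ² < 31.735 or χ² > 85.749
Decision: fail to reject H₀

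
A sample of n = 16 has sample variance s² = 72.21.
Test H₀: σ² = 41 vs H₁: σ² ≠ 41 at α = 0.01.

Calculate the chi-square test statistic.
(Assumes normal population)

df = n - 1 = 15
χ² = (n-1)s²/σ₀² = 15×72.21/41 = 26.4183
Critical values: χ²_{0.995,15} = 4.601, χ²_{0.005,15} = 32.801
Rejection region: χ² < 4.601 or χ² > 32.801
Decision: fail to reject H₀

Answer: χ² = 26.4183, fail to reject H₀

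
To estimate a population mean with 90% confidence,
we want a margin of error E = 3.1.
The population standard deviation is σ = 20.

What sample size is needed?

Answer: n = 113

Derivation:
z_0.05 = 1.645
n = (z×σ/E)² = (1.645×20/3.1)²
n = 112.6337
Round up: n = 113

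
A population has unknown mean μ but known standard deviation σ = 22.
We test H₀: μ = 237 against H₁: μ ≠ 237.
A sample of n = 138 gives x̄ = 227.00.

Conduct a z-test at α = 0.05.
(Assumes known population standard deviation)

Answer: z = -5.3396, reject H₀

Derivation:
Standard error: SE = σ/√n = 22/√138 = 1.8728
z-statistic: z = (x̄ - μ₀)/SE = (227.00 - 237)/1.8728 = -5.3396
Critical value: ±1.960
p-value < 0.0001
Decision: reject H₀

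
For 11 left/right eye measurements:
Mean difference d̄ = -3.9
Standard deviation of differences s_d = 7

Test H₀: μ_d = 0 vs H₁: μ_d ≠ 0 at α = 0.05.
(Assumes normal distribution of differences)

df = n - 1 = 10
SE = s_d/√n = 7/√11 = 2.1106
t = d̄/SE = -3.9/2.1106 = -1.8478
Critical value: t_{0.025,10} = ±2.228
p-value ≈ 0.0944
Decision: fail to reject H₀

Answer: t = -1.8478, fail to reject H₀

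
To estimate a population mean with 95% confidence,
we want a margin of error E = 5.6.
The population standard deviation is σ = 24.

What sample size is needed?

Answer: n = 71

Derivation:
z_0.025 = 1.960
n = (z×σ/E)² = (1.960×24/5.6)²
n = 70.5600
Round up: n = 71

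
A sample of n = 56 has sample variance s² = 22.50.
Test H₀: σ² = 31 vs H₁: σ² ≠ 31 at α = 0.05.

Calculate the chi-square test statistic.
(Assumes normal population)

Answer: χ² = 39.9194, fail to reject H₀

Derivation:
df = n - 1 = 55
χ² = (n-1)s²/σ₀² = 55×22.50/31 = 39.9194
Critical values: χ²_{0.975,55} = 36.398, χ²_{0.025,55} = 77.380
Rejection region: χ² < 36.398 or χ² > 77.380
Decision: fail to reject H₀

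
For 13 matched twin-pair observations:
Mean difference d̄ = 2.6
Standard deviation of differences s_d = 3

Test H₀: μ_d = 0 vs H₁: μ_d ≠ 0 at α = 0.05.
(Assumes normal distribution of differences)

df = n - 1 = 12
SE = s_d/√n = 3/√13 = 0.8321
t = d̄/SE = 2.6/0.8321 = 3.1246
Critical value: t_{0.025,12} = ±2.179
p-value ≈ 0.0088
Decision: reject H₀

Answer: t = 3.1246, reject H₀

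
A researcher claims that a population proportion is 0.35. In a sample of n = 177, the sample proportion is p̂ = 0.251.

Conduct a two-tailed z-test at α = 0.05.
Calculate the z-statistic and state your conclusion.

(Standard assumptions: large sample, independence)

Answer: z = -2.7614, reject H₀

Derivation:
H₀: p = 0.35, H₁: p ≠ 0.35
Standard error: SE = √(p₀(1-p₀)/n) = √(0.35×0.65/177) = 0.035851
z-statistic: z = (p̂ - p₀)/SE = (0.251 - 0.35)/0.035851 = -2.7614
Critical value: z_0.025 = ±1.960
p-value = 0.0058
Decision: reject H₀ at α = 0.05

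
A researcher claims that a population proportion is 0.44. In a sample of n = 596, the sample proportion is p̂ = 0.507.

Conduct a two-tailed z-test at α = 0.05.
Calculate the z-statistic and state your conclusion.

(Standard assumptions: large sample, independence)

Answer: z = 3.2951, reject H₀

Derivation:
H₀: p = 0.44, H₁: p ≠ 0.44
Standard error: SE = √(p₀(1-p₀)/n) = √(0.44×0.56/596) = 0.020333
z-statistic: z = (p̂ - p₀)/SE = (0.507 - 0.44)/0.020333 = 3.2951
Critical value: z_0.025 = ±1.960
p-value = 0.0010
Decision: reject H₀ at α = 0.05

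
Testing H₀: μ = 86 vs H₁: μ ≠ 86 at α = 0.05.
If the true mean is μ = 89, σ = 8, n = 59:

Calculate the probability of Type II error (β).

Answer: β ≈ 0.1787

Derivation:
SE = σ/√n = 8/√59 = 1.0415
Critical values: μ₀ ± z_0.025×SE = 86 ± 1.960×1.0415
Acceptance region: (83.9587, 88.0413)
Under H₁ (μ = 89): z_high = (88.0413 - 89)/1.0415 = -0.9205, z_low = (83.9587 - 89)/1.0415 = -4.8404
β = P(not reject | H₁) = Φ(-0.9205) - Φ(-4.8404) ≈ 0.1787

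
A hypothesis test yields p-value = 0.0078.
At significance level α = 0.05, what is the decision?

Answer: reject H₀

Derivation:
Compare p-value to α:
0.0078 < 0.05
Decision: reject H₀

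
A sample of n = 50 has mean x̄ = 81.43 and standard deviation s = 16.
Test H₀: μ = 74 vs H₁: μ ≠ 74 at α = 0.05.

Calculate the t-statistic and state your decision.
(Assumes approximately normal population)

df = n - 1 = 49
SE = s/√n = 16/√50 = 2.2627
t = (x̄ - μ₀)/SE = (81.43 - 74)/2.2627 = 3.2837
Critical value: t_{0.025,49} = ±2.010
p-value ≈ 0.0019
Decision: reject H₀

Answer: t = 3.2837, reject H₀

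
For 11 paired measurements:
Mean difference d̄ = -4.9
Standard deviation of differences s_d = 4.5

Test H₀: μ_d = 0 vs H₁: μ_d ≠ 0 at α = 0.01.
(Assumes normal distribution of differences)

df = n - 1 = 10
SE = s_d/√n = 4.5/√11 = 1.3568
t = d̄/SE = -4.9/1.3568 = -3.6114
Critical value: t_{0.005,10} = ±3.169
p-value ≈ 0.0048
Decision: reject H₀

Answer: t = -3.6114, reject H₀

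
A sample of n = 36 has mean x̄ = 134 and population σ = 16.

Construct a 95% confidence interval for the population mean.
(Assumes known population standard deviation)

Confidence level: 95%, α = 0.05
z_0.025 = 1.960
SE = σ/√n = 16/√36 = 2.6667
Margin of error = 1.960 × 2.6667 = 5.2267
CI: x̄ ± margin = 134 ± 5.2267
CI: (128.7733, 139.2267)

Answer: (128.7733, 139.2267)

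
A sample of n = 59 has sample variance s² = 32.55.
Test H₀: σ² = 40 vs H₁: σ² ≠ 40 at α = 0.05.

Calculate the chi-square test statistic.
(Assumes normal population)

Answer: χ² = 47.1975, fail to reject H₀

Derivation:
df = n - 1 = 58
χ² = (n-1)s²/σ₀² = 58×32.55/40 = 47.1975
Critical values: χ²_{0.975,58} = 38.844, χ²_{0.025,58} = 80.936
Rejection region: χ² < 38.844 or χ² > 80.936
Decision: fail to reject H₀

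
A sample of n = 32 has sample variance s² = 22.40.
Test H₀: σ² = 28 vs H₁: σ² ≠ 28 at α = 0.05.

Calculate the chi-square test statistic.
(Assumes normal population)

Answer: χ² = 24.8000, fail to reject H₀

Derivation:
df = n - 1 = 31
χ² = (n-1)s²/σ₀² = 31×22.40/28 = 24.8000
Critical values: χ²_{0.975,31} = 17.539, χ²_{0.025,31} = 48.232
Rejection region: χ² < 17.539 or χ² > 48.232
Decision: fail to reject H₀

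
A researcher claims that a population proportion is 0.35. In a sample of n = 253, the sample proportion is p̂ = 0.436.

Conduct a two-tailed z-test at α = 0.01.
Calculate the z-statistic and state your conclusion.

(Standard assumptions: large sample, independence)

H₀: p = 0.35, H₁: p ≠ 0.35
Standard error: SE = √(p₀(1-p₀)/n) = √(0.35×0.65/253) = 0.029987
z-statistic: z = (p̂ - p₀)/SE = (0.436 - 0.35)/0.029987 = 2.8679
Critical value: z_0.005 = ±2.576
p-value = 0.0041
Decision: reject H₀ at α = 0.01

Answer: z = 2.8679, reject H₀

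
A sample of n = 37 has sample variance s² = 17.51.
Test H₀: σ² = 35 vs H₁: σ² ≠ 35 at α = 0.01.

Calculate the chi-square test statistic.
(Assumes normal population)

Answer: χ² = 18.0103, fail to reject H₀

Derivation:
df = n - 1 = 36
χ² = (n-1)s²/σ₀² = 36×17.51/35 = 18.0103
Critical values: χ²_{0.995,36} = 17.887, χ²_{0.005,36} = 61.581
Rejection region: χ² < 17.887 or χ² > 61.581
Decision: fail to reject H₀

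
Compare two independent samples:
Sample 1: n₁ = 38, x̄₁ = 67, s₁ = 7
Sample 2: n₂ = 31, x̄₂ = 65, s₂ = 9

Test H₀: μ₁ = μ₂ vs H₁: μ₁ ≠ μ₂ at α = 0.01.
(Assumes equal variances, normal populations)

Answer: t = 1.0384, fail to reject H₀

Derivation:
Pooled variance: s²_p = [37×7² + 30×9²]/(67) = 63.3284
s_p = 7.9579
SE = s_p×√(1/n₁ + 1/n₂) = 7.9579×√(1/38 + 1/31) = 1.9260
t = (x̄₁ - x̄₂)/SE = (67 - 65)/1.9260 = 1.0384
df = 67, t-critical = ±2.651
Decision: fail to reject H₀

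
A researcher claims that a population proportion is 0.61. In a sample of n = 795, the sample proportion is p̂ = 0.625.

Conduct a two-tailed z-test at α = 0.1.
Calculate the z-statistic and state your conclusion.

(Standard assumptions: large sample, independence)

H₀: p = 0.61, H₁: p ≠ 0.61
Standard error: SE = √(p₀(1-p₀)/n) = √(0.61×0.39/795) = 0.017299
z-statistic: z = (p̂ - p₀)/SE = (0.625 - 0.61)/0.017299 = 0.8671
Critical value: z_0.05 = ±1.645
p-value = 0.3859
Decision: fail to reject H₀ at α = 0.1

Answer: z = 0.8671, fail to reject H₀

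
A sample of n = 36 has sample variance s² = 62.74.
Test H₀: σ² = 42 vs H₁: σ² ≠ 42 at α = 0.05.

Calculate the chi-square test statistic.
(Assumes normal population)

df = n - 1 = 35
χ² = (n-1)s²/σ₀² = 35×62.74/42 = 52.2833
Critical values: χ²_{0.975,35} = 20.569, χ²_{0.025,35} = 53.203
Rejection region: χ² < 20.569 or χ² > 53.203
Decision: fail to reject H₀

Answer: χ² = 52.2833, fail to reject H₀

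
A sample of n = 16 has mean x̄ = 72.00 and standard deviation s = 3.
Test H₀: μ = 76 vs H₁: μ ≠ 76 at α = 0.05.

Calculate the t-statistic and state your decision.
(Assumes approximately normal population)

df = n - 1 = 15
SE = s/√n = 3/√16 = 0.7500
t = (x̄ - μ₀)/SE = (72.00 - 76)/0.7500 = -5.3333
Critical value: t_{0.025,15} = ±2.131
p-value ≈ 0.0001
Decision: reject H₀

Answer: t = -5.3333, reject H₀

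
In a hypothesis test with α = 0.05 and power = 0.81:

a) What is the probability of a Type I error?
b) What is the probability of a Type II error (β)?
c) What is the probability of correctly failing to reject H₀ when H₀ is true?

a) Type I error probability = α = 0.05
b) Power = P(reject H₀ | H₁ true) = 1 - β = 0.81, so Type II error probability = β = 1 - Power = 0.19
c) P(fail to reject H₀ | H₀ true) = 1 - α = 0.95

Answer: a) 0.05, b) 0.19, c) 0.95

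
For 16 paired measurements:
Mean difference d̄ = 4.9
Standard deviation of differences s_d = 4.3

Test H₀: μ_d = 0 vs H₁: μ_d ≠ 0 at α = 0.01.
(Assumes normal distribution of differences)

df = n - 1 = 15
SE = s_d/√n = 4.3/√16 = 1.0750
t = d̄/SE = 4.9/1.0750 = 4.5581
Critical value: t_{0.005,15} = ±2.947
p-value ≈ 0.0004
Decision: reject H₀

Answer: t = 4.5581, reject H₀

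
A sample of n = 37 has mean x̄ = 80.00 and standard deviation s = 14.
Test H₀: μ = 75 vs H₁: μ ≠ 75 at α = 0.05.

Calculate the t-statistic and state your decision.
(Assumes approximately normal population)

df = n - 1 = 36
SE = s/√n = 14/√37 = 2.3016
t = (x̄ - μ₀)/SE = (80.00 - 75)/2.3016 = 2.1724
Critical value: t_{0.025,36} = ±2.028
p-value ≈ 0.0365
Decision: reject H₀

Answer: t = 2.1724, reject H₀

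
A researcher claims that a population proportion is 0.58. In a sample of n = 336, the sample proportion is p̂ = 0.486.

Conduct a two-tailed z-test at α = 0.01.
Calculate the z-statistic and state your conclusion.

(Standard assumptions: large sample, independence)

Answer: z = -3.4910, reject H₀

Derivation:
H₀: p = 0.58, H₁: p ≠ 0.58
Standard error: SE = √(p₀(1-p₀)/n) = √(0.58×0.42/336) = 0.026926
z-statistic: z = (p̂ - p₀)/SE = (0.486 - 0.58)/0.026926 = -3.4910
Critical value: z_0.005 = ±2.576
p-value = 0.0005
Decision: reject H₀ at α = 0.01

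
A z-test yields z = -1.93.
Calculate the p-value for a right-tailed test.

Answer: p-value ≈ 0.9732

Derivation:
For z = -1.93:
p = P(Z > -1.93) = 1 - Φ(-1.93) = 0.9732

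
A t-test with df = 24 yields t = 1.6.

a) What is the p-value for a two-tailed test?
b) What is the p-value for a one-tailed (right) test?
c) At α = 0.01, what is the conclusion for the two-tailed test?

Using t-distribution with df = 24:
a) Two-tailed: p = 2×P(T > 1.6) = 0.1227
b) One-tailed: p = P(T > 1.6) = 0.0613
c) 0.1227 ≥ 0.01, fail to reject H₀

Answer: a) 0.1227, b) 0.0613, c) fail to reject H₀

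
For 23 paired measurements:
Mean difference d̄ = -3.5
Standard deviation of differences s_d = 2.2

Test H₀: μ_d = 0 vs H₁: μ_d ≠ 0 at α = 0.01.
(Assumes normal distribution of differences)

df = n - 1 = 22
SE = s_d/√n = 2.2/√23 = 0.4587
t = d̄/SE = -3.5/0.4587 = -7.6303
Critical value: t_{0.005,22} = ±2.819
p-value < 0.0001
Decision: reject H₀

Answer: t = -7.6303, reject H₀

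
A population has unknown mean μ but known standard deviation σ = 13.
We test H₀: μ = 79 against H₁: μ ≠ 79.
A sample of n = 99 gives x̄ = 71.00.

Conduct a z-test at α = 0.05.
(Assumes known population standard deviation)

Answer: z = -6.1232, reject H₀

Derivation:
Standard error: SE = σ/√n = 13/√99 = 1.3065
z-statistic: z = (x̄ - μ₀)/SE = (71.00 - 79)/1.3065 = -6.1232
Critical value: ±1.960
p-value < 0.0001
Decision: reject H₀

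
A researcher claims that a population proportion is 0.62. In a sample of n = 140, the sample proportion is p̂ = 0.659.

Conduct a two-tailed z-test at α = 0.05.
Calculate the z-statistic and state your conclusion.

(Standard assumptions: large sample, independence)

Answer: z = 0.9507, fail to reject H₀

Derivation:
H₀: p = 0.62, H₁: p ≠ 0.62
Standard error: SE = √(p₀(1-p₀)/n) = √(0.62×0.38/140) = 0.041023
z-statistic: z = (p̂ - p₀)/SE = (0.659 - 0.62)/0.041023 = 0.9507
Critical value: z_0.025 = ±1.960
p-value = 0.3418
Decision: fail to reject H₀ at α = 0.05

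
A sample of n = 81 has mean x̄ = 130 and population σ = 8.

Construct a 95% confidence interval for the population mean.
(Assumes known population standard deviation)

Confidence level: 95%, α = 0.05
z_0.025 = 1.960
SE = σ/√n = 8/√81 = 0.8889
Margin of error = 1.960 × 0.8889 = 1.7422
CI: x̄ ± margin = 130 ± 1.7422
CI: (128.2578, 131.7422)

Answer: (128.2578, 131.7422)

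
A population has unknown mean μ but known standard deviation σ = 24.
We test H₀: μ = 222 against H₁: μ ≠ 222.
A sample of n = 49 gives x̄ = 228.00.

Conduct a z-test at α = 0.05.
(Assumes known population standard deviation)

Standard error: SE = σ/√n = 24/√49 = 3.4286
z-statistic: z = (x̄ - μ₀)/SE = (228.00 - 222)/3.4286 = 1.7500
Critical value: ±1.960
p-value = 0.0801
Decision: fail to reject H₀

Answer: z = 1.7500, fail to reject H₀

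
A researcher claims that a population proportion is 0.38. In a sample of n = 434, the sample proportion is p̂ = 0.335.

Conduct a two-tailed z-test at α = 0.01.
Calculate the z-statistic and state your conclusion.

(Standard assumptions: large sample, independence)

Answer: z = -1.9314, fail to reject H₀

Derivation:
H₀: p = 0.38, H₁: p ≠ 0.38
Standard error: SE = √(p₀(1-p₀)/n) = √(0.38×0.62/434) = 0.023299
z-statistic: z = (p̂ - p₀)/SE = (0.335 - 0.38)/0.023299 = -1.9314
Critical value: z_0.005 = ±2.576
p-value = 0.0534
Decision: fail to reject H₀ at α = 0.01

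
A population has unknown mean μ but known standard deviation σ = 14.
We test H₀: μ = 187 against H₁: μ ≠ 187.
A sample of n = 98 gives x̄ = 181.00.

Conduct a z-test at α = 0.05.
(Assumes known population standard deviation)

Standard error: SE = σ/√n = 14/√98 = 1.4142
z-statistic: z = (x̄ - μ₀)/SE = (181.00 - 187)/1.4142 = -4.2427
Critical value: ±1.960
p-value < 0.0001
Decision: reject H₀

Answer: z = -4.2427, reject H₀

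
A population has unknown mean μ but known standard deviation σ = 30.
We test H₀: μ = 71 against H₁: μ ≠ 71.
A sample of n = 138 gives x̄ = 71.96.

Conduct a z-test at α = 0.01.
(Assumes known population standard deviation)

Answer: z = 0.3759, fail to reject H₀

Derivation:
Standard error: SE = σ/√n = 30/√138 = 2.5538
z-statistic: z = (x̄ - μ₀)/SE = (71.96 - 71)/2.5538 = 0.3759
Critical value: ±2.576
p-value = 0.7070
Decision: fail to reject H₀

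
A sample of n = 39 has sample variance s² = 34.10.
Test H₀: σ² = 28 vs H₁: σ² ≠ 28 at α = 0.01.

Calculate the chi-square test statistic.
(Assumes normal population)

Answer: χ² = 46.2786, fail to reject H₀

Derivation:
df = n - 1 = 38
χ² = (n-1)s²/σ₀² = 38×34.10/28 = 46.2786
Critical values: χ²_{0.995,38} = 19.289, χ²_{0.005,38} = 64.181
Rejection region: χ² < 19.289 or χ² > 64.181
Decision: fail to reject H₀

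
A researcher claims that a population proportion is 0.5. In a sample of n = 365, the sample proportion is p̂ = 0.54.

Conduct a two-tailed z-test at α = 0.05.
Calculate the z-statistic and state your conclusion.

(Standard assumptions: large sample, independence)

Answer: z = 1.5284, fail to reject H₀

Derivation:
H₀: p = 0.5, H₁: p ≠ 0.5
Standard error: SE = √(p₀(1-p₀)/n) = √(0.5×0.5/365) = 0.026171
z-statistic: z = (p̂ - p₀)/SE = (0.54 - 0.5)/0.026171 = 1.5284
Critical value: z_0.025 = ±1.960
p-value = 0.1264
Decision: fail to reject H₀ at α = 0.05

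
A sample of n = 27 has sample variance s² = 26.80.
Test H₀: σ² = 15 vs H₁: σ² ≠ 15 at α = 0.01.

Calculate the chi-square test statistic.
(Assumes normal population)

df = n - 1 = 26
χ² = (n-1)s²/σ₀² = 26×26.80/15 = 46.4533
Critical values: χ²_{0.995,26} = 11.160, χ²_{0.005,26} = 48.290
Rejection region: χ² < 11.160 or χ² > 48.290
Decision: fail to reject H₀

Answer: χ² = 46.4533, fail to reject H₀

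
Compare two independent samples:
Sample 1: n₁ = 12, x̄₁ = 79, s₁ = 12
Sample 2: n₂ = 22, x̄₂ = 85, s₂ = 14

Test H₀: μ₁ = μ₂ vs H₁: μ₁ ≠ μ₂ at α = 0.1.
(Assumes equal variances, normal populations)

Pooled variance: s²_p = [11×12² + 21×14²]/(32) = 178.1250
s_p = 13.3463
SE = s_p×√(1/n₁ + 1/n₂) = 13.3463×√(1/12 + 1/22) = 4.7896
t = (x̄₁ - x̄₂)/SE = (79 - 85)/4.7896 = -1.2527
df = 32, t-critical = ±1.694
Decision: fail to reject H₀

Answer: t = -1.2527, fail to reject H₀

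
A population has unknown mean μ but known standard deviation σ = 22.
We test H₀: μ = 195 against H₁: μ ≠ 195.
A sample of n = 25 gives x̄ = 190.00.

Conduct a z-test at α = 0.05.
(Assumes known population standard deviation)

Standard error: SE = σ/√n = 22/√25 = 4.4000
z-statistic: z = (x̄ - μ₀)/SE = (190.00 - 195)/4.4000 = -1.1364
Critical value: ±1.960
p-value = 0.2558
Decision: fail to reject H₀

Answer: z = -1.1364, fail to reject H₀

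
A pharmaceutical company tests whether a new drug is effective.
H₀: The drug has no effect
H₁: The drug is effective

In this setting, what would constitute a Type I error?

Type I error (α): Rejecting H₀ when H₀ is true
Type II error (β): Failing to reject H₀ when H₁ is true

Answer: Concluding the drug is effective when it actually has no effect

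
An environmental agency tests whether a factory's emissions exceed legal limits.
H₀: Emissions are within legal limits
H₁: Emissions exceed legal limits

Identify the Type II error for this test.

Type I error (α): Rejecting H₀ when H₀ is true
Type II error (β): Failing to reject H₀ when H₁ is true

Answer: Failing to cite a factory whose emissions actually exceed the limit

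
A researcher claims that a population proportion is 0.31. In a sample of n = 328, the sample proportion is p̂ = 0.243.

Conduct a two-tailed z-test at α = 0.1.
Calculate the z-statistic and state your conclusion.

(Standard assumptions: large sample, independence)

Answer: z = -2.6236, reject H₀

Derivation:
H₀: p = 0.31, H₁: p ≠ 0.31
Standard error: SE = √(p₀(1-p₀)/n) = √(0.31×0.69/328) = 0.025537
z-statistic: z = (p̂ - p₀)/SE = (0.243 - 0.31)/0.025537 = -2.6236
Critical value: z_0.05 = ±1.645
p-value = 0.0087
Decision: reject H₀ at α = 0.1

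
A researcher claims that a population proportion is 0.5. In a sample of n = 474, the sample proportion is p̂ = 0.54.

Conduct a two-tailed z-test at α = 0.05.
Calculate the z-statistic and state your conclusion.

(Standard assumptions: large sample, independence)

H₀: p = 0.5, H₁: p ≠ 0.5
Standard error: SE = √(p₀(1-p₀)/n) = √(0.5×0.5/474) = 0.022966
z-statistic: z = (p̂ - p₀)/SE = (0.54 - 0.5)/0.022966 = 1.7417
Critical value: z_0.025 = ±1.960
p-value = 0.0816
Decision: fail to reject H₀ at α = 0.05

Answer: z = 1.7417, fail to reject H₀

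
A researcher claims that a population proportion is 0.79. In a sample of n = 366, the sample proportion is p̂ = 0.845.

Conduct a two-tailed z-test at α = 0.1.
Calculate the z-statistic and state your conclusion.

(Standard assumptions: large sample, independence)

Answer: z = 2.5834, reject H₀

Derivation:
H₀: p = 0.79, H₁: p ≠ 0.79
Standard error: SE = √(p₀(1-p₀)/n) = √(0.79×0.21/366) = 0.021290
z-statistic: z = (p̂ - p₀)/SE = (0.845 - 0.79)/0.021290 = 2.5834
Critical value: z_0.05 = ±1.645
p-value = 0.0098
Decision: reject H₀ at α = 0.1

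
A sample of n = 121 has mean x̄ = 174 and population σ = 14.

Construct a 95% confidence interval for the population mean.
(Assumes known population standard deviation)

Confidence level: 95%, α = 0.05
z_0.025 = 1.960
SE = σ/√n = 14/√121 = 1.2727
Margin of error = 1.960 × 1.2727 = 2.4945
CI: x̄ ± margin = 174 ± 2.4945
CI: (171.5055, 176.4945)

Answer: (171.5055, 176.4945)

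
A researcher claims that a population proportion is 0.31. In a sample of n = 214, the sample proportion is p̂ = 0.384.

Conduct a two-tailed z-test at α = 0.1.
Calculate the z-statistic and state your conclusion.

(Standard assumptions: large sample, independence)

Answer: z = 2.3407, reject H₀

Derivation:
H₀: p = 0.31, H₁: p ≠ 0.31
Standard error: SE = √(p₀(1-p₀)/n) = √(0.31×0.69/214) = 0.031615
z-statistic: z = (p̂ - p₀)/SE = (0.384 - 0.31)/0.031615 = 2.3407
Critical value: z_0.05 = ±1.645
p-value = 0.0192
Decision: reject H₀ at α = 0.1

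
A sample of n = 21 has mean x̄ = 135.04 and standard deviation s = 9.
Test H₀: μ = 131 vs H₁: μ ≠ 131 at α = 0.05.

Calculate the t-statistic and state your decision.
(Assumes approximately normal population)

Answer: t = 2.0570, fail to reject H₀

Derivation:
df = n - 1 = 20
SE = s/√n = 9/√21 = 1.9640
t = (x̄ - μ₀)/SE = (135.04 - 131)/1.9640 = 2.0570
Critical value: t_{0.025,20} = ±2.086
p-value ≈ 0.0530
Decision: fail to reject H₀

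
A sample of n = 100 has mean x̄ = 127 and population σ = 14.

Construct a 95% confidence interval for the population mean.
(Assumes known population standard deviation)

Confidence level: 95%, α = 0.05
z_0.025 = 1.960
SE = σ/√n = 14/√100 = 1.4000
Margin of error = 1.960 × 1.4000 = 2.7440
CI: x̄ ± margin = 127 ± 2.7440
CI: (124.2560, 129.7440)

Answer: (124.2560, 129.7440)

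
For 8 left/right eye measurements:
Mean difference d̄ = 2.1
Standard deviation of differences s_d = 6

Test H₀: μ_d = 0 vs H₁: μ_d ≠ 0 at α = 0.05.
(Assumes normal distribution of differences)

df = n - 1 = 7
SE = s_d/√n = 6/√8 = 2.1213
t = d̄/SE = 2.1/2.1213 = 0.9900
Critical value: t_{0.025,7} = ±2.365
p-value ≈ 0.3552
Decision: fail to reject H₀

Answer: t = 0.9900, fail to reject H₀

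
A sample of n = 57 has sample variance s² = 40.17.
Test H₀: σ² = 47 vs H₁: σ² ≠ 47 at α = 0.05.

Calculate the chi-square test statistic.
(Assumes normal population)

df = n - 1 = 56
χ² = (n-1)s²/σ₀² = 56×40.17/47 = 47.8621
Critical values: χ²_{0.975,56} = 37.212, χ²_{0.025,56} = 78.567
Rejection region: χ² < 37.212 or χ² > 78.567
Decision: fail to reject H₀

Answer: χ² = 47.8621, fail to reject H₀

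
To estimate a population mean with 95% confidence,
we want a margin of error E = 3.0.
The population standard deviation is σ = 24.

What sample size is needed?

Answer: n = 246

Derivation:
z_0.025 = 1.960
n = (z×σ/E)² = (1.960×24/3.0)²
n = 245.8624
Round up: n = 246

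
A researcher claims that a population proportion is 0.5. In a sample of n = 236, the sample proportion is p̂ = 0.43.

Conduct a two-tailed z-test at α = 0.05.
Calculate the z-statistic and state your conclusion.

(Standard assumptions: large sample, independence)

Answer: z = -2.1507, reject H₀

Derivation:
H₀: p = 0.5, H₁: p ≠ 0.5
Standard error: SE = √(p₀(1-p₀)/n) = √(0.5×0.5/236) = 0.032547
z-statistic: z = (p̂ - p₀)/SE = (0.43 - 0.5)/0.032547 = -2.1507
Critical value: z_0.025 = ±1.960
p-value = 0.0315
Decision: reject H₀ at α = 0.05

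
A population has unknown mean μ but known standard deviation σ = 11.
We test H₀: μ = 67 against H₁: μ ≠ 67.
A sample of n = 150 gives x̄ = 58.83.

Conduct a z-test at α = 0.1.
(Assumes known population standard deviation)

Answer: z = -9.0970, reject H₀

Derivation:
Standard error: SE = σ/√n = 11/√150 = 0.8981
z-statistic: z = (x̄ - μ₀)/SE = (58.83 - 67)/0.8981 = -9.0970
Critical value: ±1.645
p-value < 0.0001
Decision: reject H₀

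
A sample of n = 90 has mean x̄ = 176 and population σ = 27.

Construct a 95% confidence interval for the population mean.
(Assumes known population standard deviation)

Confidence level: 95%, α = 0.05
z_0.025 = 1.960
SE = σ/√n = 27/√90 = 2.8460
Margin of error = 1.960 × 2.8460 = 5.5782
CI: x̄ ± margin = 176 ± 5.5782
CI: (170.4218, 181.5782)

Answer: (170.4218, 181.5782)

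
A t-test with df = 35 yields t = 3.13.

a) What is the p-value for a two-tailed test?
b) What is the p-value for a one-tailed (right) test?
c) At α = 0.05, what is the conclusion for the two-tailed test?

Answer: a) 0.0035, b) 0.0018, c) reject H₀

Derivation:
Using t-distribution with df = 35:
a) Two-tailed: p = 2×P(T > 3.13) = 0.0035
b) One-tailed: p = P(T > 3.13) = 0.0018
c) 0.0035 < 0.05, reject H₀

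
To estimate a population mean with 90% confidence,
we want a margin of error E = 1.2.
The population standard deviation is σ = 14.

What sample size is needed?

z_0.05 = 1.645
n = (z×σ/E)² = (1.645×14/1.2)²
n = 368.3201
Round up: n = 369

Answer: n = 369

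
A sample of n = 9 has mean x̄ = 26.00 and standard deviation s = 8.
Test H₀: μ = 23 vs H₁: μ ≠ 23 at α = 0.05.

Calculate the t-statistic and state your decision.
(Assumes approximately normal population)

Answer: t = 1.1250, fail to reject H₀

Derivation:
df = n - 1 = 8
SE = s/√n = 8/√9 = 2.6667
t = (x̄ - μ₀)/SE = (26.00 - 23)/2.6667 = 1.1250
Critical value: t_{0.025,8} = ±2.306
p-value ≈ 0.2932
Decision: fail to reject H₀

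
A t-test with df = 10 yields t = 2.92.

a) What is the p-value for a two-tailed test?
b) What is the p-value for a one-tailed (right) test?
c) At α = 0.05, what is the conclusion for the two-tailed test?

Answer: a) 0.0153, b) 0.0077, c) reject H₀

Derivation:
Using t-distribution with df = 10:
a) Two-tailed: p = 2×P(T > 2.92) = 0.0153
b) One-tailed: p = P(T > 2.92) = 0.0077
c) 0.0153 < 0.05, reject H₀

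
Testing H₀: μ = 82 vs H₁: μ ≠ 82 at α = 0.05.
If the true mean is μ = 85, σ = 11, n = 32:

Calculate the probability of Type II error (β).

Answer: β ≈ 0.6615

Derivation:
SE = σ/√n = 11/√32 = 1.9445
Critical values: μ₀ ± z_0.025×SE = 82 ± 1.960×1.9445
Acceptance region: (78.1888, 85.8112)
Under H₁ (μ = 85): z_high = (85.8112 - 85)/1.9445 = 0.4172, z_low = (78.1888 - 85)/1.9445 = -3.5028
β = P(not reject | H₁) = Φ(0.4172) - Φ(-3.5028) ≈ 0.6615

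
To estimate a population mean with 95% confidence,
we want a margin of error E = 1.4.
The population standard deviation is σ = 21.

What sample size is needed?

Answer: n = 865

Derivation:
z_0.025 = 1.960
n = (z×σ/E)² = (1.960×21/1.4)²
n = 864.3600
Round up: n = 865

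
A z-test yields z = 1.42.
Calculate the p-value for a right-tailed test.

For z = 1.42:
p = P(Z > 1.42) = 1 - Φ(1.42) = 0.0778

Answer: p-value ≈ 0.0778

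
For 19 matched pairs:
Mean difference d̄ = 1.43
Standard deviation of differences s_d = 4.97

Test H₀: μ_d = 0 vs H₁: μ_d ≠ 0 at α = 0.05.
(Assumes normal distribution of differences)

df = n - 1 = 18
SE = s_d/√n = 4.97/√19 = 1.1402
t = d̄/SE = 1.43/1.1402 = 1.2542
Critical value: t_{0.025,18} = ±2.101
p-value ≈ 0.2258
Decision: fail to reject H₀

Answer: t = 1.2542, fail to reject H₀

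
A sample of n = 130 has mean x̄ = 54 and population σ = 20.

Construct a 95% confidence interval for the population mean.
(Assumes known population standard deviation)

Answer: (50.5620, 57.4380)

Derivation:
Confidence level: 95%, α = 0.05
z_0.025 = 1.960
SE = σ/√n = 20/√130 = 1.7541
Margin of error = 1.960 × 1.7541 = 3.4380
CI: x̄ ± margin = 54 ± 3.4380
CI: (50.5620, 57.4380)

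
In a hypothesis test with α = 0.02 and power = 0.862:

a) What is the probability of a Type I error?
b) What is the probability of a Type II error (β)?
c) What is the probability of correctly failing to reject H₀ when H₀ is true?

Answer: a) 0.02, b) 0.138, c) 0.98

Derivation:
a) Type I error probability = α = 0.02
b) Power = P(reject H₀ | H₁ true) = 1 - β = 0.862, so Type II error probability = β = 1 - Power = 0.138
c) P(fail to reject H₀ | H₀ true) = 1 - α = 0.98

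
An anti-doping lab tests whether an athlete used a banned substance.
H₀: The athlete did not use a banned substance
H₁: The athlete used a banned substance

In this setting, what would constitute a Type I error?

Type I error: rejecting H₀ when it is actually true (false positive).
Type II error: failing to reject H₀ when H₁ is actually true (false negative).

Answer: Falsely accusing a clean athlete of doping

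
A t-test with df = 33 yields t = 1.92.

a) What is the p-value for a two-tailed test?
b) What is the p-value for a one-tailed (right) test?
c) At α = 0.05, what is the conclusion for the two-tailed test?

Using t-distribution with df = 33:
a) Two-tailed: p = 2×P(T > 1.92) = 0.0635
b) One-tailed: p = P(T > 1.92) = 0.0318
c) 0.0635 ≥ 0.05, fail to reject H₀

Answer: a) 0.0635, b) 0.0318, c) fail to reject H₀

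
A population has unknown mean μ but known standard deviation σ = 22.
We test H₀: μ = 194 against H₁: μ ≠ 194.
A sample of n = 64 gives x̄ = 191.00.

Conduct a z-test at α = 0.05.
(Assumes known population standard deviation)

Standard error: SE = σ/√n = 22/√64 = 2.7500
z-statistic: z = (x̄ - μ₀)/SE = (191.00 - 194)/2.7500 = -1.0909
Critical value: ±1.960
p-value = 0.2753
Decision: fail to reject H₀

Answer: z = -1.0909, fail to reject H₀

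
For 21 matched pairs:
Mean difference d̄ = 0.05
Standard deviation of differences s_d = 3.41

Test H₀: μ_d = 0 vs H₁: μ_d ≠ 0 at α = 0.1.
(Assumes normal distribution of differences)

df = n - 1 = 20
SE = s_d/√n = 3.41/√21 = 0.7441
t = d̄/SE = 0.05/0.7441 = 0.0672
Critical value: t_{0.05,20} = ±1.725
p-value ≈ 0.9471
Decision: fail to reject H₀

Answer: t = 0.0672, fail to reject H₀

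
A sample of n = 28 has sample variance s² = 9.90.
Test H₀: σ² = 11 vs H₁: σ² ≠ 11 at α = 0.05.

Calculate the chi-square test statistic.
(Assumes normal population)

Answer: χ² = 24.3000, fail to reject H₀

Derivation:
df = n - 1 = 27
χ² = (n-1)s²/σ₀² = 27×9.90/11 = 24.3000
Critical values: χ²_{0.975,27} = 14.573, χ²_{0.025,27} = 43.195
Rejection region: χ² < 14.573 or χ² > 43.195
Decision: fail to reject H₀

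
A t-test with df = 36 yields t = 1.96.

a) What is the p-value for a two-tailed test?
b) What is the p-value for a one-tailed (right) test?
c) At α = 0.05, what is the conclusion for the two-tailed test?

Answer: a) 0.0578, b) 0.0289, c) fail to reject H₀

Derivation:
Using t-distribution with df = 36:
a) Two-tailed: p = 2×P(T > 1.96) = 0.0578
b) One-tailed: p = P(T > 1.96) = 0.0289
c) 0.0578 ≥ 0.05, fail to reject H₀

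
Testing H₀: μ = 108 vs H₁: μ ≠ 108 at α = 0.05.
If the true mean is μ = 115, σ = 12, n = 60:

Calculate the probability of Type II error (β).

SE = σ/√n = 12/√60 = 1.5492
Critical values: μ₀ ± z_0.025×SE = 108 ± 1.960×1.5492
Acceptance region: (104.9636, 111.0364)
Under H₁ (μ = 115): z_high = (111.0364 - 115)/1.5492 = -2.5585, z_low = (104.9636 - 115)/1.5492 = -6.4784
β = P(not reject | H₁) = Φ(-2.5585) - Φ(-6.4784) ≈ 0.0053

Answer: β ≈ 0.0053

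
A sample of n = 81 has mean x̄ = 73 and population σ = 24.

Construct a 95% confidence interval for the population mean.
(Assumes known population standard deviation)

Confidence level: 95%, α = 0.05
z_0.025 = 1.960
SE = σ/√n = 24/√81 = 2.6667
Margin of error = 1.960 × 2.6667 = 5.2267
CI: x̄ ± margin = 73 ± 5.2267
CI: (67.7733, 78.2267)

Answer: (67.7733, 78.2267)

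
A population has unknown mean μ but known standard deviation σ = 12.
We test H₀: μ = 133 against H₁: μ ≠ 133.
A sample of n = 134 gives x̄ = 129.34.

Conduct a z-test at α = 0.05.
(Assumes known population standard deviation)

Answer: z = -3.5308, reject H₀

Derivation:
Standard error: SE = σ/√n = 12/√134 = 1.0366
z-statistic: z = (x̄ - μ₀)/SE = (129.34 - 133)/1.0366 = -3.5308
Critical value: ±1.960
p-value = 0.0004
Decision: reject H₀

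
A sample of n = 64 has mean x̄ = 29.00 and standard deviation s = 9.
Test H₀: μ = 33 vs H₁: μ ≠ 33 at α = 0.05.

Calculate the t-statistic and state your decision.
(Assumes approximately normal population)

Answer: t = -3.5556, reject H₀

Derivation:
df = n - 1 = 63
SE = s/√n = 9/√64 = 1.1250
t = (x̄ - μ₀)/SE = (29.00 - 33)/1.1250 = -3.5556
Critical value: t_{0.025,63} = ±1.998
p-value ≈ 0.0007
Decision: reject H₀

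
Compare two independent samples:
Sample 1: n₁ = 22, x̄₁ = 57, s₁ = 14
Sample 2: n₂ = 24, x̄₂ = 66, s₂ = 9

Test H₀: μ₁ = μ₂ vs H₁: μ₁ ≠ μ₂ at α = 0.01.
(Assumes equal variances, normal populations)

Answer: t = -2.6157, fail to reject H₀

Derivation:
Pooled variance: s²_p = [21×14² + 23×9²]/(44) = 135.8864
s_p = 11.6570
SE = s_p×√(1/n₁ + 1/n₂) = 11.6570×√(1/22 + 1/24) = 3.4407
t = (x̄₁ - x̄₂)/SE = (57 - 66)/3.4407 = -2.6157
df = 44, t-critical = ±2.692
Decision: fail to reject H₀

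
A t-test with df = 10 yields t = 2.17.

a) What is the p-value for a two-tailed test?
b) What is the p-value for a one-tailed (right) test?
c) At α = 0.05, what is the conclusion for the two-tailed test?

Using t-distribution with df = 10:
a) Two-tailed: p = 2×P(T > 2.17) = 0.0552
b) One-tailed: p = P(T > 2.17) = 0.0276
c) 0.0552 ≥ 0.05, fail to reject H₀

Answer: a) 0.0552, b) 0.0276, c) fail to reject H₀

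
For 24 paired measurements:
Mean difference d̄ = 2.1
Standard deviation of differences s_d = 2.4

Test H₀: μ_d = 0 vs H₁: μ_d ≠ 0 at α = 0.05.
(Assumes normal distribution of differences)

Answer: t = 4.2866, reject H₀

Derivation:
df = n - 1 = 23
SE = s_d/√n = 2.4/√24 = 0.4899
t = d̄/SE = 2.1/0.4899 = 4.2866
Critical value: t_{0.025,23} = ±2.069
p-value ≈ 0.0003
Decision: reject H₀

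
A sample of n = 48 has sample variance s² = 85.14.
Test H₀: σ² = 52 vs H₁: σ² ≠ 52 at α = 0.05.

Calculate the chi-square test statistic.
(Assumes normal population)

df = n - 1 = 47
χ² = (n-1)s²/σ₀² = 47×85.14/52 = 76.9535
Critical values: χ²_{0.975,47} = 29.956, χ²_{0.025,47} = 67.821
Rejection region: χ² < 29.956 or χ² > 67.821
Decision: reject H₀

Answer: χ² = 76.9535, reject H₀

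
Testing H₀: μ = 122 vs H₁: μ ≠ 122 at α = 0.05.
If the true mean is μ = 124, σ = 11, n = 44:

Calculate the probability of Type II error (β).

SE = σ/√n = 11/√44 = 1.6583
Critical values: μ₀ ± z_0.025×SE = 122 ± 1.960×1.6583
Acceptance region: (118.7497, 125.2503)
Under H₁ (μ = 124): z_high = (125.2503 - 124)/1.6583 = 0.7540, z_low = (118.7497 - 124)/1.6583 = -3.1661
β = P(not reject | H₁) = Φ(0.7540) - Φ(-3.1661) ≈ 0.7738

Answer: β ≈ 0.7738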